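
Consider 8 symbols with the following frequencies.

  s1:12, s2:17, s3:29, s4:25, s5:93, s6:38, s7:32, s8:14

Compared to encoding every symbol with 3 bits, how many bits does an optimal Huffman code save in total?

67

Fixed-length: 3 bits × 260 symbols = 780 bits.
Huffman merges:
combine s1(12), s8(14) → 26
combine s2(17), s4(25) → 42
combine 26, s3(29) → 55
combine s7(32), s6(38) → 70
combine 42, 55 → 97
combine 70, s5(93) → 163
combine 97, 163 → 260
Huffman total = 26 + 42 + 55 + 70 + 97 + 163 + 260 = 713 bits.
Saving = 780 − 713 = 67 bits.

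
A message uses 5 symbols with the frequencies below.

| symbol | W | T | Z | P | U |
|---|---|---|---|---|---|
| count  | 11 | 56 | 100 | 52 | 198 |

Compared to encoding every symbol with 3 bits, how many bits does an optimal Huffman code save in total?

Fixed-length: 3 bits × 417 symbols = 1251 bits.
Huffman merges:
combine W(11), P(52) → 63
combine T(56), 63 → 119
combine Z(100), 119 → 219
combine U(198), 219 → 417
Huffman total = 63 + 119 + 219 + 417 = 818 bits.
Saving = 1251 − 818 = 433 bits.

433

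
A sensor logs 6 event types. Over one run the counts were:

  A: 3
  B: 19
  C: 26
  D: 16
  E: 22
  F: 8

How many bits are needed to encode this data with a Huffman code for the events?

226

Merge the two smallest weights repeatedly:
merge A(3) and F(8): 11
merge 11 and D(16): 27
merge B(19) and E(22): 41
merge C(26) and 27: 53
merge 41 and 53: 94
Each symbol's bit-cost is frequency × depth; summing gives 226 bits (equivalently 11 + 27 + 41 + 53 + 94).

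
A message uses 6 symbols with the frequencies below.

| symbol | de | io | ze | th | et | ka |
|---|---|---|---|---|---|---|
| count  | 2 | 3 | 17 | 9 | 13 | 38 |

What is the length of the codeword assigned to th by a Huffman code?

4

Repeatedly merge the two smallest:
combine de(2), io(3) → 5
combine 5, th(9) → 14
combine et(13), 14 → 27
combine ze(17), 27 → 44
combine ka(38), 44 → 82
th sits 4 levels below the root, so its codeword is 4 bits.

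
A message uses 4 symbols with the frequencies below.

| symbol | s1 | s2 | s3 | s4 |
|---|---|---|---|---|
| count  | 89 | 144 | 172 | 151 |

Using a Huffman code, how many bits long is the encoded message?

1112

Build the Huffman tree bottom-up:
combine s1(89), s2(144) → 233
combine s4(151), s3(172) → 323
combine 233, 323 → 556
The encoded length is the sum of every internal node's weight: 233 + 323 + 556 = 1112 bits.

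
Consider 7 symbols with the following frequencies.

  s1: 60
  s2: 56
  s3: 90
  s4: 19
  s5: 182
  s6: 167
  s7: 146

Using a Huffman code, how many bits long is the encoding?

Greedily combine the two least-frequent nodes:
combine s4(19), s2(56) → 75
combine s1(60), 75 → 135
combine s3(90), 135 → 225
combine s7(146), s6(167) → 313
combine s5(182), 225 → 407
combine 313, 407 → 720
Total encoded bits = sum of merged weights = 75 + 135 + 225 + 313 + 407 + 720 = 1875.

1875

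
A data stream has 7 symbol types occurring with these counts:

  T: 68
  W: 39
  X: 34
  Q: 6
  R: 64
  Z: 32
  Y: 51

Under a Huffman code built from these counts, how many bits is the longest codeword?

Merge the two lowest-weight nodes at each step:
Q(6) + Z(32) → 38
X(34) + 38 → 72
W(39) + Y(51) → 90
R(64) + T(68) → 132
72 + 90 → 162
132 + 162 → 294
Maximum depth reached is 4.

4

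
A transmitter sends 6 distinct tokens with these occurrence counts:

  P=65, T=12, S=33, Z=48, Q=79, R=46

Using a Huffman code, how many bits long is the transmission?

702

Merge the two smallest weights repeatedly:
merge T(12) and S(33): 45
merge 45 and R(46): 91
merge Z(48) and P(65): 113
merge Q(79) and 91: 170
merge 113 and 170: 283
The encoded length is the sum of every internal node's weight: 45 + 91 + 113 + 170 + 283 = 702 bits.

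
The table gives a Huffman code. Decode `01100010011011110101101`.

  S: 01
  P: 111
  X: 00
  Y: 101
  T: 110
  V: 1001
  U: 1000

Read left to right; each codeword is recognised as soon as it completes (prefix code):
  01→S | 1000→U | 1001→V | 101→Y | 111→P | 01→S | 01→S | 101→Y
Decoded message: SUVYPSSY

SUVYPSSY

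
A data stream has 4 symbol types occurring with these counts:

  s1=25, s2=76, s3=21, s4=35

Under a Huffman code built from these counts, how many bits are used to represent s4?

2

Repeatedly merge the two smallest:
merge s3(21) and s1(25): 46
merge s4(35) and 46: 81
merge s2(76) and 81: 157
The subtree containing s4 is merged 2 times, so code length = 2.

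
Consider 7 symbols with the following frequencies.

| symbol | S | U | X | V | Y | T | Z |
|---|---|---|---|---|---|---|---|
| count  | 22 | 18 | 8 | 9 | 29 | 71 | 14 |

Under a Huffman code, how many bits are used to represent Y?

3

Build the tree from the bottom:
combine X(8), V(9) → 17
combine Z(14), 17 → 31
combine U(18), S(22) → 40
combine Y(29), 31 → 60
combine 40, 60 → 100
combine T(71), 100 → 171
The subtree containing Y is merged 3 times, so code length = 3.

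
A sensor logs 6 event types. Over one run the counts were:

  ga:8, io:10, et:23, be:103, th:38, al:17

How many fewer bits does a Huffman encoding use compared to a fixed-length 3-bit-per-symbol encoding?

Fixed-length: 3 bits × 199 symbols = 597 bits.
Huffman merges:
combine ga(8), io(10) → 18
combine al(17), 18 → 35
combine et(23), 35 → 58
combine th(38), 58 → 96
combine 96, be(103) → 199
Huffman total = 18 + 35 + 58 + 96 + 199 = 406 bits.
Saving = 597 − 406 = 191 bits.

191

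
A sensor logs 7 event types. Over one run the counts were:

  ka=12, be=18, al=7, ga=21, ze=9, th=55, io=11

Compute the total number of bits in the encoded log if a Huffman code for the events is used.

Merge the two smallest weights repeatedly:
combine al(7), ze(9) → 16
combine io(11), ka(12) → 23
combine 16, be(18) → 34
combine ga(21), 23 → 44
combine 34, 44 → 78
combine th(55), 78 → 133
The encoded length is the sum of every internal node's weight: 16 + 23 + 34 + 44 + 78 + 133 = 328 bits.

328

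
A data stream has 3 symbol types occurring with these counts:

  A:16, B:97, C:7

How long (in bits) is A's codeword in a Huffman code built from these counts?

2

Huffman merges, smallest pair first:
C(7) + A(16) → 23
23 + B(97) → 120
The subtree containing A is merged 2 times, so code length = 2.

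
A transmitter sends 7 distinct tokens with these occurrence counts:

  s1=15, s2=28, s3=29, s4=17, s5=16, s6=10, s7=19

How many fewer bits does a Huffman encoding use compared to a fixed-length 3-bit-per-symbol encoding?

Fixed-length: 3 bits × 134 symbols = 402 bits.
Huffman merges:
s6(10) + s1(15) → 25
s5(16) + s4(17) → 33
s7(19) + 25 → 44
s2(28) + s3(29) → 57
33 + 44 → 77
57 + 77 → 134
Huffman total = 25 + 33 + 44 + 57 + 77 + 134 = 370 bits.
Saving = 402 − 370 = 32 bits.

32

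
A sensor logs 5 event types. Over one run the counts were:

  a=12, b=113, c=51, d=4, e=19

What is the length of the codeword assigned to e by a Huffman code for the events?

Repeatedly merge the two smallest:
combine d(4), a(12) → 16
combine 16, e(19) → 35
combine 35, c(51) → 86
combine 86, b(113) → 199
e's leaf is at depth 3, giving a 3-bit codeword.

3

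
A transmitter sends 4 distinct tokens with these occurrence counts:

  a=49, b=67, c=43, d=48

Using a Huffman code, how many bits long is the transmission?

Greedily combine the two least-frequent nodes:
merge c(43) and d(48): 91
merge a(49) and b(67): 116
merge 91 and 116: 207
The encoded length is the sum of every internal node's weight: 91 + 116 + 207 = 414 bits.

414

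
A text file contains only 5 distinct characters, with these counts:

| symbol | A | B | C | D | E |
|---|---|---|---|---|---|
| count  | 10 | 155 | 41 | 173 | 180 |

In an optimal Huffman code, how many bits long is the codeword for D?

Build the tree from the bottom:
A(10) + C(41) → 51
51 + B(155) → 206
D(173) + E(180) → 353
206 + 353 → 559
D's leaf is at depth 2, giving a 2-bit codeword.

2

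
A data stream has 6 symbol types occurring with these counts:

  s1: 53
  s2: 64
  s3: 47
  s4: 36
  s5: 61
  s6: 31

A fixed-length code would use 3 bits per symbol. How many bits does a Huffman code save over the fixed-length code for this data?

Fixed-length: 3 bits × 292 symbols = 876 bits.
Huffman merges:
combine s6(31), s4(36) → 67
combine s3(47), s1(53) → 100
combine s5(61), s2(64) → 125
combine 67, 100 → 167
combine 125, 167 → 292
Huffman total = 67 + 100 + 125 + 167 + 292 = 751 bits.
Saving = 876 − 751 = 125 bits.

125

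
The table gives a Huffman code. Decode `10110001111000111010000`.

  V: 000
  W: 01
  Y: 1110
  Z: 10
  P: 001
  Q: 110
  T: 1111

ZQPYPQZV

Read left to right; each codeword is recognised as soon as it completes (prefix code):
  10→Z | 110→Q | 001→P | 1110→Y | 001→P | 110→Q | 10→Z | 000→V
Decoded message: ZQPYPQZV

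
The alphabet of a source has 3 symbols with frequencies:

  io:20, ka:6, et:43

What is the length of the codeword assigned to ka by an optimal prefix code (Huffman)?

2

Build the tree from the bottom:
combine ka(6), io(20) → 26
combine 26, et(43) → 69
The subtree containing ka is merged 2 times, so code length = 2.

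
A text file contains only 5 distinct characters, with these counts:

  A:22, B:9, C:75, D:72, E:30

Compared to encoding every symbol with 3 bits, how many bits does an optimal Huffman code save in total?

191

Fixed-length: 3 bits × 208 symbols = 624 bits.
Huffman merges:
merge B(9) and A(22): 31
merge E(30) and 31: 61
merge 61 and D(72): 133
merge C(75) and 133: 208
Huffman total = 31 + 61 + 133 + 208 = 433 bits.
Saving = 624 − 433 = 191 bits.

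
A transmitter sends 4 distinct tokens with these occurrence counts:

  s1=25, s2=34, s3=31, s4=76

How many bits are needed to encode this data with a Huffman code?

312

Greedily combine the two least-frequent nodes:
combine s1(25), s3(31) → 56
combine s2(34), 56 → 90
combine s4(76), 90 → 166
Each symbol's bit-cost is frequency × depth; summing gives 312 bits (equivalently 56 + 90 + 166).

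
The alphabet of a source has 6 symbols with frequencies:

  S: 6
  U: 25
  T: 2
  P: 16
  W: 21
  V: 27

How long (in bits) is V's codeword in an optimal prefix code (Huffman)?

2

Huffman merges, smallest pair first:
merge T(2) and S(6): 8
merge 8 and P(16): 24
merge W(21) and 24: 45
merge U(25) and V(27): 52
merge 45 and 52: 97
V's leaf is at depth 2, giving a 2-bit codeword.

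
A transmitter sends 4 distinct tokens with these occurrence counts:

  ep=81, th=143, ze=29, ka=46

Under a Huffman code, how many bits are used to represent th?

Build the tree from the bottom:
ze(29) + ka(46) → 75
75 + ep(81) → 156
th(143) + 156 → 299
th is merged only at the final step, so code length = 1.

1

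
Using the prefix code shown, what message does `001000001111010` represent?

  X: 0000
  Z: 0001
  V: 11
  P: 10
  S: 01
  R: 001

Read left to right; each codeword is recognised as soon as it completes (prefix code):
  001→R | 0000→X | 01→S | 11→V | 10→P | 10→P
Decoded message: RXSVPP

RXSVPP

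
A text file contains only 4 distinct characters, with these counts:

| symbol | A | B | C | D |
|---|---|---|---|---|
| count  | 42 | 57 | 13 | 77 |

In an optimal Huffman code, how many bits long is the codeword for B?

2

Build the tree from the bottom:
combine C(13), A(42) → 55
combine 55, B(57) → 112
combine D(77), 112 → 189
The subtree containing B is merged 2 times, so code length = 2.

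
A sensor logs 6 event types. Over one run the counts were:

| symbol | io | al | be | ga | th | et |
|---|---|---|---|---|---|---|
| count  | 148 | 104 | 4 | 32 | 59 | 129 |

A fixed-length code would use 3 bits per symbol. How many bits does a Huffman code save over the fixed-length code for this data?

Fixed-length: 3 bits × 476 symbols = 1428 bits.
Huffman merges:
merge be(4) and ga(32): 36
merge 36 and th(59): 95
merge 95 and al(104): 199
merge et(129) and io(148): 277
merge 199 and 277: 476
Huffman total = 36 + 95 + 199 + 277 + 476 = 1083 bits.
Saving = 1428 − 1083 = 345 bits.

345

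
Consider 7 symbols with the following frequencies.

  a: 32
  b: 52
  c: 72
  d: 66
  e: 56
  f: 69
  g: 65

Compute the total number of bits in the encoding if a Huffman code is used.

Greedily combine the two least-frequent nodes:
combine a(32), b(52) → 84
combine e(56), g(65) → 121
combine d(66), f(69) → 135
combine c(72), 84 → 156
combine 121, 135 → 256
combine 156, 256 → 412
The encoded length is the sum of every internal node's weight: 84 + 121 + 135 + 156 + 256 + 412 = 1164 bits.

1164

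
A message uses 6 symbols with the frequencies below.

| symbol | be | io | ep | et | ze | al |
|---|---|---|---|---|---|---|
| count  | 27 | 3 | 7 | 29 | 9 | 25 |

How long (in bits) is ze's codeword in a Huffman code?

Build the tree from the bottom:
merge io(3) and ep(7): 10
merge ze(9) and 10: 19
merge 19 and al(25): 44
merge be(27) and et(29): 56
merge 44 and 56: 100
ze sits 3 levels below the root, so its codeword is 3 bits.

3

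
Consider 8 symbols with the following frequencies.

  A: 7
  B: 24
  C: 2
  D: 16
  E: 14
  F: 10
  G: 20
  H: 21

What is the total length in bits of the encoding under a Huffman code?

325

Greedily combine the two least-frequent nodes:
merge C(2) and A(7): 9
merge 9 and F(10): 19
merge E(14) and D(16): 30
merge 19 and G(20): 39
merge H(21) and B(24): 45
merge 30 and 39: 69
merge 45 and 69: 114
The encoded length is the sum of every internal node's weight: 9 + 19 + 30 + 39 + 45 + 69 + 114 = 325 bits.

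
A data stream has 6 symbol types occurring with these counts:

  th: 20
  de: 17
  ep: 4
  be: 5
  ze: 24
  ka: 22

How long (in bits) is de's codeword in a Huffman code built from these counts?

Huffman merges, smallest pair first:
ep(4) + be(5) → 9
9 + de(17) → 26
th(20) + ka(22) → 42
ze(24) + 26 → 50
42 + 50 → 92
de sits 3 levels below the root, so its codeword is 3 bits.

3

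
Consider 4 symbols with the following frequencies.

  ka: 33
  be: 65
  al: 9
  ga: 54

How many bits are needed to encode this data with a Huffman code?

Greedily combine the two least-frequent nodes:
combine al(9), ka(33) → 42
combine 42, ga(54) → 96
combine be(65), 96 → 161
Total encoded bits = sum of merged weights = 42 + 96 + 161 = 299.

299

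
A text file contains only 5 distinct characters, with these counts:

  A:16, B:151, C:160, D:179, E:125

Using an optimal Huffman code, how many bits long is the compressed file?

1403

Greedily combine the two least-frequent nodes:
A(16) + E(125) → 141
141 + B(151) → 292
C(160) + D(179) → 339
292 + 339 → 631
The encoded length is the sum of every internal node's weight: 141 + 292 + 339 + 631 = 1403 bits.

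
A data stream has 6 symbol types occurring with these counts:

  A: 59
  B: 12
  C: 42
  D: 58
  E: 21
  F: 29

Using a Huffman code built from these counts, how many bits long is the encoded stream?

Greedily combine the two least-frequent nodes:
merge B(12) and E(21): 33
merge F(29) and 33: 62
merge C(42) and D(58): 100
merge A(59) and 62: 121
merge 100 and 121: 221
Total encoded bits = sum of merged weights = 33 + 62 + 100 + 121 + 221 = 537.

537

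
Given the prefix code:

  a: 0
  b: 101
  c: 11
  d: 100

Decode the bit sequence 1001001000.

ddda

Read left to right; each codeword is recognised as soon as it completes (prefix code):
  100→d | 100→d | 100→d | 0→a
Decoded message: ddda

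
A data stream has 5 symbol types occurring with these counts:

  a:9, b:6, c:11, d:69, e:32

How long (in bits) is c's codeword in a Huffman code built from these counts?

3

Repeatedly merge the two smallest:
b(6) + a(9) → 15
c(11) + 15 → 26
26 + e(32) → 58
58 + d(69) → 127
c sits 3 levels below the root, so its codeword is 3 bits.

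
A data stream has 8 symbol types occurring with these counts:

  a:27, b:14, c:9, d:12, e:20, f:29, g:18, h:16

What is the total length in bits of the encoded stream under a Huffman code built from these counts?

427

Merge the two smallest weights repeatedly:
c(9) + d(12) → 21
b(14) + h(16) → 30
g(18) + e(20) → 38
21 + a(27) → 48
f(29) + 30 → 59
38 + 48 → 86
59 + 86 → 145
The encoded length is the sum of every internal node's weight: 21 + 30 + 38 + 48 + 59 + 86 + 145 = 427 bits.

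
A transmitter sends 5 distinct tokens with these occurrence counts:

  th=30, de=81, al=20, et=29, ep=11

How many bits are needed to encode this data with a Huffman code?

351

Greedily combine the two least-frequent nodes:
ep(11) + al(20) → 31
et(29) + th(30) → 59
31 + 59 → 90
de(81) + 90 → 171
Total encoded bits = sum of merged weights = 31 + 59 + 90 + 171 = 351.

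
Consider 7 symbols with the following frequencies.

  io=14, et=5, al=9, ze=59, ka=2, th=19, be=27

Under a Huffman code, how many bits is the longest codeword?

Merge the two lowest-weight nodes at each step:
ka(2) + et(5) → 7
7 + al(9) → 16
io(14) + 16 → 30
th(19) + be(27) → 46
30 + 46 → 76
ze(59) + 76 → 135
The first pair merged (ka, et) ends up deepest, at depth 5.

5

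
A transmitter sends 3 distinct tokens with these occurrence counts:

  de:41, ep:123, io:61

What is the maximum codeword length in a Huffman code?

Merge the two lowest-weight nodes at each step:
de(41) + io(61) → 102
102 + ep(123) → 225
Maximum depth reached is 2.

2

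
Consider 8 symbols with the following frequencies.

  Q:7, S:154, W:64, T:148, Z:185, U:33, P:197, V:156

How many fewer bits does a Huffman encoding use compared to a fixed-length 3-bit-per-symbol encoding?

Fixed-length: 3 bits × 944 symbols = 2832 bits.
Huffman merges:
Q(7) + U(33) → 40
40 + W(64) → 104
104 + T(148) → 252
S(154) + V(156) → 310
Z(185) + P(197) → 382
252 + 310 → 562
382 + 562 → 944
Huffman total = 40 + 104 + 252 + 310 + 382 + 562 + 944 = 2594 bits.
Saving = 2832 − 2594 = 238 bits.

238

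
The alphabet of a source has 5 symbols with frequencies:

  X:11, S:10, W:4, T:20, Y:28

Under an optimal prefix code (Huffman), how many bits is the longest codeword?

Merge the two lowest-weight nodes at each step:
combine W(4), S(10) → 14
combine X(11), 14 → 25
combine T(20), 25 → 45
combine Y(28), 45 → 73
The rarest symbols sit at the bottom; the longest codeword is 4 bits.

4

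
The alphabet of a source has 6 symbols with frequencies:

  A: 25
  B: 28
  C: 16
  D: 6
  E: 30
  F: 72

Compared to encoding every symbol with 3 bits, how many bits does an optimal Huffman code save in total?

Fixed-length: 3 bits × 177 symbols = 531 bits.
Huffman merges:
D(6) + C(16) → 22
22 + A(25) → 47
B(28) + E(30) → 58
47 + 58 → 105
F(72) + 105 → 177
Huffman total = 22 + 47 + 58 + 105 + 177 = 409 bits.
Saving = 531 − 409 = 122 bits.

122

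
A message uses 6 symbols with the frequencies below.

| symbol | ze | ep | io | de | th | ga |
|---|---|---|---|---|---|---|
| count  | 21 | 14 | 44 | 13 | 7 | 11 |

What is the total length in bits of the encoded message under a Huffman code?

260

Greedily combine the two least-frequent nodes:
combine th(7), ga(11) → 18
combine de(13), ep(14) → 27
combine 18, ze(21) → 39
combine 27, 39 → 66
combine io(44), 66 → 110
Each symbol's bit-cost is frequency × depth; summing gives 260 bits (equivalently 18 + 27 + 39 + 66 + 110).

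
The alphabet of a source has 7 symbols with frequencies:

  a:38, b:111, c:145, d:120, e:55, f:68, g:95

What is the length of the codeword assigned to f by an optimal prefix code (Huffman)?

Repeatedly merge the two smallest:
a(38) + e(55) → 93
f(68) + 93 → 161
g(95) + b(111) → 206
d(120) + c(145) → 265
161 + 206 → 367
265 + 367 → 632
The subtree containing f is merged 3 times, so code length = 3.

3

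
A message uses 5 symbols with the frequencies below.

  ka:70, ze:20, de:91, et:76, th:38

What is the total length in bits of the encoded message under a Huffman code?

Merge the two smallest weights repeatedly:
combine ze(20), th(38) → 58
combine 58, ka(70) → 128
combine et(76), de(91) → 167
combine 128, 167 → 295
Each symbol's bit-cost is frequency × depth; summing gives 648 bits (equivalently 58 + 128 + 167 + 295).

648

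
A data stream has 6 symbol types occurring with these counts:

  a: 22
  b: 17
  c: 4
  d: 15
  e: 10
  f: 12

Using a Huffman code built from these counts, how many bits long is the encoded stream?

Greedily combine the two least-frequent nodes:
c(4) + e(10) → 14
f(12) + 14 → 26
d(15) + b(17) → 32
a(22) + 26 → 48
32 + 48 → 80
Each symbol's bit-cost is frequency × depth; summing gives 200 bits (equivalently 14 + 26 + 32 + 48 + 80).

200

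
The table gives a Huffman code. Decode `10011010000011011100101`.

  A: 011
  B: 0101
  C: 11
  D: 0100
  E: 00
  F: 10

FADEAAFB

Read left to right; each codeword is recognised as soon as it completes (prefix code):
  10→F | 011→A | 0100→D | 00→E | 011→A | 011→A | 10→F | 0101→B
Decoded message: FADEAAFB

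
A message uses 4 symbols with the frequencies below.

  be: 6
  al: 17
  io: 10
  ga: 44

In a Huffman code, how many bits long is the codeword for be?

3

Build the tree from the bottom:
combine be(6), io(10) → 16
combine 16, al(17) → 33
combine 33, ga(44) → 77
be's leaf is at depth 3, giving a 3-bit codeword.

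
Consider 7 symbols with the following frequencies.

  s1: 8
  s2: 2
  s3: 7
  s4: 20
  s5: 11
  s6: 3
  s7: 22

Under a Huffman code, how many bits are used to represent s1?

3

Huffman merges, smallest pair first:
merge s2(2) and s6(3): 5
merge 5 and s3(7): 12
merge s1(8) and s5(11): 19
merge 12 and 19: 31
merge s4(20) and s7(22): 42
merge 31 and 42: 73
s1's leaf is at depth 3, giving a 3-bit codeword.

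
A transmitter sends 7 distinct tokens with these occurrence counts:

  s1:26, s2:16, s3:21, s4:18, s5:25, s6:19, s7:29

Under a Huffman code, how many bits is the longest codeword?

3

Merge the two lowest-weight nodes at each step:
s2(16) + s4(18) → 34
s6(19) + s3(21) → 40
s5(25) + s1(26) → 51
s7(29) + 34 → 63
40 + 51 → 91
63 + 91 → 154
Maximum depth reached is 3.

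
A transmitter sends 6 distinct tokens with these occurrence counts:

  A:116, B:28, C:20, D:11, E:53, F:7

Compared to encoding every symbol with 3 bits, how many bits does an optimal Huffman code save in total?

Fixed-length: 3 bits × 235 symbols = 705 bits.
Huffman merges:
merge F(7) and D(11): 18
merge 18 and C(20): 38
merge B(28) and 38: 66
merge E(53) and 66: 119
merge A(116) and 119: 235
Huffman total = 18 + 38 + 66 + 119 + 235 = 476 bits.
Saving = 705 − 476 = 229 bits.

229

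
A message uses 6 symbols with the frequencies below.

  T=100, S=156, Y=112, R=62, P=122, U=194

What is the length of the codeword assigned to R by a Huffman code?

3

Build the tree from the bottom:
combine R(62), T(100) → 162
combine Y(112), P(122) → 234
combine S(156), 162 → 318
combine U(194), 234 → 428
combine 318, 428 → 746
The subtree containing R is merged 3 times, so code length = 3.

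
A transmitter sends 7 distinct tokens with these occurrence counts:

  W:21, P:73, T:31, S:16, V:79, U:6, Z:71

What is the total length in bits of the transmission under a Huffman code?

Greedily combine the two least-frequent nodes:
combine U(6), S(16) → 22
combine W(21), 22 → 43
combine T(31), 43 → 74
combine Z(71), P(73) → 144
combine 74, V(79) → 153
combine 144, 153 → 297
Each symbol's bit-cost is frequency × depth; summing gives 733 bits (equivalently 22 + 43 + 74 + 144 + 153 + 297).

733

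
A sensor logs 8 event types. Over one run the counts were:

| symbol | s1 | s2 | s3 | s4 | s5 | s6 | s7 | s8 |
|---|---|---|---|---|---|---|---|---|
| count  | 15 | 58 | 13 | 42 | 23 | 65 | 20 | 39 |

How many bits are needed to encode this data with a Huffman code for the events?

Merge the two smallest weights repeatedly:
combine s3(13), s1(15) → 28
combine s7(20), s5(23) → 43
combine 28, s8(39) → 67
combine s4(42), 43 → 85
combine s2(58), s6(65) → 123
combine 67, 85 → 152
combine 123, 152 → 275
Each symbol's bit-cost is frequency × depth; summing gives 773 bits (equivalently 28 + 43 + 67 + 85 + 123 + 152 + 275).

773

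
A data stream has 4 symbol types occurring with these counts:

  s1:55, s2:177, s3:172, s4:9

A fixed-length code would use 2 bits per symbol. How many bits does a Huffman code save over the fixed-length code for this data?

Fixed-length: 2 bits × 413 symbols = 826 bits.
Huffman merges:
s4(9) + s1(55) → 64
64 + s3(172) → 236
s2(177) + 236 → 413
Huffman total = 64 + 236 + 413 = 713 bits.
Saving = 826 − 713 = 113 bits.

113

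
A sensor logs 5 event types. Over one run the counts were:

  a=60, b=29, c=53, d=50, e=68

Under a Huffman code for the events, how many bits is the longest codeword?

Merge the two lowest-weight nodes at each step:
merge b(29) and d(50): 79
merge c(53) and a(60): 113
merge e(68) and 79: 147
merge 113 and 147: 260
The rarest symbols sit at the bottom; the longest codeword is 3 bits.

3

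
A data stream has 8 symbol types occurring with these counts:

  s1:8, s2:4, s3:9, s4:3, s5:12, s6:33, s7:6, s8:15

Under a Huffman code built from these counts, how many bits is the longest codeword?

Merge the two lowest-weight nodes at each step:
s4(3) + s2(4) → 7
s7(6) + 7 → 13
s1(8) + s3(9) → 17
s5(12) + 13 → 25
s8(15) + 17 → 32
25 + 32 → 57
s6(33) + 57 → 90
Maximum depth reached is 5.

5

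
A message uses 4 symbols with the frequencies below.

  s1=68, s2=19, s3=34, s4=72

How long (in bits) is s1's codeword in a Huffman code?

2

Repeatedly merge the two smallest:
s2(19) + s3(34) → 53
53 + s1(68) → 121
s4(72) + 121 → 193
s1's leaf is at depth 2, giving a 2-bit codeword.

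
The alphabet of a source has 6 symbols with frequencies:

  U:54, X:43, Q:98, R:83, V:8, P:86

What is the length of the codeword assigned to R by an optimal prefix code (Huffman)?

2

Build the tree from the bottom:
V(8) + X(43) → 51
51 + U(54) → 105
R(83) + P(86) → 169
Q(98) + 105 → 203
169 + 203 → 372
The subtree containing R is merged 2 times, so code length = 2.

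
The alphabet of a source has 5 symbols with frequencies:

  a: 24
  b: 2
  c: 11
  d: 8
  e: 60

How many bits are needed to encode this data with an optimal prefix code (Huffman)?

181

Build the Huffman tree bottom-up:
b(2) + d(8) → 10
10 + c(11) → 21
21 + a(24) → 45
45 + e(60) → 105
Each symbol's bit-cost is frequency × depth; summing gives 181 bits (equivalently 10 + 21 + 45 + 105).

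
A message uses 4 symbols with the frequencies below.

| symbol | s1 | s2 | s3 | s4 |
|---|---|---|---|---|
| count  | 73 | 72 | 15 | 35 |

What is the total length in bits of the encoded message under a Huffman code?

Greedily combine the two least-frequent nodes:
s3(15) + s4(35) → 50
50 + s2(72) → 122
s1(73) + 122 → 195
Each symbol's bit-cost is frequency × depth; summing gives 367 bits (equivalently 50 + 122 + 195).

367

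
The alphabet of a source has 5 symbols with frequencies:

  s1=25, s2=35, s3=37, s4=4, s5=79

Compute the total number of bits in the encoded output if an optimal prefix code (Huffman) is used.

374

Greedily combine the two least-frequent nodes:
s4(4) + s1(25) → 29
29 + s2(35) → 64
s3(37) + 64 → 101
s5(79) + 101 → 180
The encoded length is the sum of every internal node's weight: 29 + 64 + 101 + 180 = 374 bits.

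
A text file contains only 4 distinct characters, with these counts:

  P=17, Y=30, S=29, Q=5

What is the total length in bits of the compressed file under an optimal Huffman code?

154

Merge the two smallest weights repeatedly:
Q(5) + P(17) → 22
22 + S(29) → 51
Y(30) + 51 → 81
Each symbol's bit-cost is frequency × depth; summing gives 154 bits (equivalently 22 + 51 + 81).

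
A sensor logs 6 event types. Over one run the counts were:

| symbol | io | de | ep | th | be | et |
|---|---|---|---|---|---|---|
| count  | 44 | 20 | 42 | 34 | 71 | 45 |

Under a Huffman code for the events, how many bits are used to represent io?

3

Huffman merges, smallest pair first:
de(20) + th(34) → 54
ep(42) + io(44) → 86
et(45) + 54 → 99
be(71) + 86 → 157
99 + 157 → 256
io's leaf is at depth 3, giving a 3-bit codeword.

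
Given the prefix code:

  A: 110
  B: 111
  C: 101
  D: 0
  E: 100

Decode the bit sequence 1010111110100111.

Read left to right; each codeword is recognised as soon as it completes (prefix code):
  101→C | 0→D | 111→B | 110→A | 100→E | 111→B
Decoded message: CDBAEB

CDBAEB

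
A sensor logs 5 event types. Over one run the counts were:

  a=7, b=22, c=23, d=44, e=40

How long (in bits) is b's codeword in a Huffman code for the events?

3

Huffman merges, smallest pair first:
combine a(7), b(22) → 29
combine c(23), 29 → 52
combine e(40), d(44) → 84
combine 52, 84 → 136
b sits 3 levels below the root, so its codeword is 3 bits.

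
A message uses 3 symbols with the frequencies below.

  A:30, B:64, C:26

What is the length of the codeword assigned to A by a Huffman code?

2

Repeatedly merge the two smallest:
combine C(26), A(30) → 56
combine 56, B(64) → 120
A sits 2 levels below the root, so its codeword is 2 bits.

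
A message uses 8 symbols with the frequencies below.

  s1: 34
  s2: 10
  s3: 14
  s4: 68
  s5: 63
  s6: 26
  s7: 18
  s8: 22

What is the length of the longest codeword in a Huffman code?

Merge the two lowest-weight nodes at each step:
merge s2(10) and s3(14): 24
merge s7(18) and s8(22): 40
merge 24 and s6(26): 50
merge s1(34) and 40: 74
merge 50 and s5(63): 113
merge s4(68) and 74: 142
merge 113 and 142: 255
Maximum depth reached is 4.

4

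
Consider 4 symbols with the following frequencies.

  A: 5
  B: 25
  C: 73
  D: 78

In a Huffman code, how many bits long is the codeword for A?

Huffman merges, smallest pair first:
combine A(5), B(25) → 30
combine 30, C(73) → 103
combine D(78), 103 → 181
The subtree containing A is merged 3 times, so code length = 3.

3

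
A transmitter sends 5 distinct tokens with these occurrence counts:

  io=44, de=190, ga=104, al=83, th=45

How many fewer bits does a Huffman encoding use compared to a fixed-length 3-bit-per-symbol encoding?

395

Fixed-length: 3 bits × 466 symbols = 1398 bits.
Huffman merges:
combine io(44), th(45) → 89
combine al(83), 89 → 172
combine ga(104), 172 → 276
combine de(190), 276 → 466
Huffman total = 89 + 172 + 276 + 466 = 1003 bits.
Saving = 1398 − 1003 = 395 bits.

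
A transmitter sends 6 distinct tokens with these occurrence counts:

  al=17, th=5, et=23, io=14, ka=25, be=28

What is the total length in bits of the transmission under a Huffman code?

279

Merge the two smallest weights repeatedly:
combine th(5), io(14) → 19
combine al(17), 19 → 36
combine et(23), ka(25) → 48
combine be(28), 36 → 64
combine 48, 64 → 112
The encoded length is the sum of every internal node's weight: 19 + 36 + 48 + 64 + 112 = 279 bits.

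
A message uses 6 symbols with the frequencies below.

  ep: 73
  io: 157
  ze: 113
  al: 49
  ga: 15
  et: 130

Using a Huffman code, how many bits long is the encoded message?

Build the Huffman tree bottom-up:
ga(15) + al(49) → 64
64 + ep(73) → 137
ze(113) + et(130) → 243
137 + io(157) → 294
243 + 294 → 537
Total encoded bits = sum of merged weights = 64 + 137 + 243 + 294 + 537 = 1275.

1275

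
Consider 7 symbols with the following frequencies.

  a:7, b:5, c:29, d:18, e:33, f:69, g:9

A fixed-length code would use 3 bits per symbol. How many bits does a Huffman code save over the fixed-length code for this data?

105

Fixed-length: 3 bits × 170 symbols = 510 bits.
Huffman merges:
merge b(5) and a(7): 12
merge g(9) and 12: 21
merge d(18) and 21: 39
merge c(29) and e(33): 62
merge 39 and 62: 101
merge f(69) and 101: 170
Huffman total = 12 + 21 + 39 + 62 + 101 + 170 = 405 bits.
Saving = 510 − 405 = 105 bits.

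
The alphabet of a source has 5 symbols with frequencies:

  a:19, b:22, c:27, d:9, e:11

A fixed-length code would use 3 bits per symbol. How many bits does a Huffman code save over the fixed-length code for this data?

Fixed-length: 3 bits × 88 symbols = 264 bits.
Huffman merges:
d(9) + e(11) → 20
a(19) + 20 → 39
b(22) + c(27) → 49
39 + 49 → 88
Huffman total = 20 + 39 + 49 + 88 = 196 bits.
Saving = 264 − 196 = 68 bits.

68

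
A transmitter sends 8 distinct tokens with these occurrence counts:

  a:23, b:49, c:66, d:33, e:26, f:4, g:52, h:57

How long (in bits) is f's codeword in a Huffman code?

5

Repeatedly merge the two smallest:
combine f(4), a(23) → 27
combine e(26), 27 → 53
combine d(33), b(49) → 82
combine g(52), 53 → 105
combine h(57), c(66) → 123
combine 82, 105 → 187
combine 123, 187 → 310
f's leaf is at depth 5, giving a 5-bit codeword.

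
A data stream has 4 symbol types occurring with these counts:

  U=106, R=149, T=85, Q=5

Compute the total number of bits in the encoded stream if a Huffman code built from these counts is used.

Greedily combine the two least-frequent nodes:
Q(5) + T(85) → 90
90 + U(106) → 196
R(149) + 196 → 345
The encoded length is the sum of every internal node's weight: 90 + 196 + 345 = 631 bits.

631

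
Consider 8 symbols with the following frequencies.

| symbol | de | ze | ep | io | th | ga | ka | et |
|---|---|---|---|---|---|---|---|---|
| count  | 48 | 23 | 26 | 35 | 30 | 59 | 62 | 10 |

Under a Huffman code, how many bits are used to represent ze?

4

Repeatedly merge the two smallest:
merge et(10) and ze(23): 33
merge ep(26) and th(30): 56
merge 33 and io(35): 68
merge de(48) and 56: 104
merge ga(59) and ka(62): 121
merge 68 and 104: 172
merge 121 and 172: 293
ze sits 4 levels below the root, so its codeword is 4 bits.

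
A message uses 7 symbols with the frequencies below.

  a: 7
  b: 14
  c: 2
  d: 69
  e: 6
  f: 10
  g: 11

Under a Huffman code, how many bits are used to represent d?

Huffman merges, smallest pair first:
merge c(2) and e(6): 8
merge a(7) and 8: 15
merge f(10) and g(11): 21
merge b(14) and 15: 29
merge 21 and 29: 50
merge 50 and d(69): 119
d is a child of the root — depth 1, so its codeword is a single bit.

1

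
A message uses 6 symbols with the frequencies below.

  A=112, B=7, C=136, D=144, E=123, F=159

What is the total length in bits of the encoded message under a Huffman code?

1723

Build the Huffman tree bottom-up:
merge B(7) and A(112): 119
merge 119 and E(123): 242
merge C(136) and D(144): 280
merge F(159) and 242: 401
merge 280 and 401: 681
Each symbol's bit-cost is frequency × depth; summing gives 1723 bits (equivalently 119 + 242 + 280 + 401 + 681).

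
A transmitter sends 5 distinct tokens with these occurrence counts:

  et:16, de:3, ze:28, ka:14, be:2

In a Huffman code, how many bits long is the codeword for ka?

Build the tree from the bottom:
combine be(2), de(3) → 5
combine 5, ka(14) → 19
combine et(16), 19 → 35
combine ze(28), 35 → 63
ka sits 3 levels below the root, so its codeword is 3 bits.

3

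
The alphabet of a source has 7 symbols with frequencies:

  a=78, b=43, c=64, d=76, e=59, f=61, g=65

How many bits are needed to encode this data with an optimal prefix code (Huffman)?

1260

Build the Huffman tree bottom-up:
merge b(43) and e(59): 102
merge f(61) and c(64): 125
merge g(65) and d(76): 141
merge a(78) and 102: 180
merge 125 and 141: 266
merge 180 and 266: 446
The encoded length is the sum of every internal node's weight: 102 + 125 + 141 + 180 + 266 + 446 = 1260 bits.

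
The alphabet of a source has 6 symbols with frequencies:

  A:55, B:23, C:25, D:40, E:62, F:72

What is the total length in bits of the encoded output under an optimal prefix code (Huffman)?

Greedily combine the two least-frequent nodes:
B(23) + C(25) → 48
D(40) + 48 → 88
A(55) + E(62) → 117
F(72) + 88 → 160
117 + 160 → 277
Total encoded bits = sum of merged weights = 48 + 88 + 117 + 160 + 277 = 690.

690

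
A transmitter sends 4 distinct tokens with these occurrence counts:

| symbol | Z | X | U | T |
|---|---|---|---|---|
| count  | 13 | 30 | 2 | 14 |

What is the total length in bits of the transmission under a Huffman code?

Merge the two smallest weights repeatedly:
U(2) + Z(13) → 15
T(14) + 15 → 29
29 + X(30) → 59
Total encoded bits = sum of merged weights = 15 + 29 + 59 = 103.

103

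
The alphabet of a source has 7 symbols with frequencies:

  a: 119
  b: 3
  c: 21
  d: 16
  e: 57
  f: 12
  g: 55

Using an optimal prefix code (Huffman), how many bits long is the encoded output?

Greedily combine the two least-frequent nodes:
combine b(3), f(12) → 15
combine 15, d(16) → 31
combine c(21), 31 → 52
combine 52, g(55) → 107
combine e(57), 107 → 164
combine a(119), 164 → 283
The encoded length is the sum of every internal node's weight: 15 + 31 + 52 + 107 + 164 + 283 = 652 bits.

652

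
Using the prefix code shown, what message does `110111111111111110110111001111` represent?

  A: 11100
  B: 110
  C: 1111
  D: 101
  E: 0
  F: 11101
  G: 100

Read left to right; each codeword is recognised as soon as it completes (prefix code):
  110→B | 1111→C | 1111→C | 1111→C | 110→B | 110→B | 11100→A | 1111→C
Decoded message: BCCCBBAC

BCCCBBAC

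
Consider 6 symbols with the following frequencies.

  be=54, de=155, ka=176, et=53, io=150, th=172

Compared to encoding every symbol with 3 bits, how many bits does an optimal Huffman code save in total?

396

Fixed-length: 3 bits × 760 symbols = 2280 bits.
Huffman merges:
merge et(53) and be(54): 107
merge 107 and io(150): 257
merge de(155) and th(172): 327
merge ka(176) and 257: 433
merge 327 and 433: 760
Huffman total = 107 + 257 + 327 + 433 + 760 = 1884 bits.
Saving = 2280 − 1884 = 396 bits.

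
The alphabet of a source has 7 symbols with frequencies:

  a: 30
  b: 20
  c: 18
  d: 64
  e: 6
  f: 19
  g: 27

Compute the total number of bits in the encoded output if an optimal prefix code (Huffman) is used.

Merge the two smallest weights repeatedly:
combine e(6), c(18) → 24
combine f(19), b(20) → 39
combine 24, g(27) → 51
combine a(30), 39 → 69
combine 51, d(64) → 115
combine 69, 115 → 184
The encoded length is the sum of every internal node's weight: 24 + 39 + 51 + 69 + 115 + 184 = 482 bits.

482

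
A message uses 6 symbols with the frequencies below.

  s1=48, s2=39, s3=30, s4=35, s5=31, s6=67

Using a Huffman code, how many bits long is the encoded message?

635

Greedily combine the two least-frequent nodes:
s3(30) + s5(31) → 61
s4(35) + s2(39) → 74
s1(48) + 61 → 109
s6(67) + 74 → 141
109 + 141 → 250
Each symbol's bit-cost is frequency × depth; summing gives 635 bits (equivalently 61 + 74 + 109 + 141 + 250).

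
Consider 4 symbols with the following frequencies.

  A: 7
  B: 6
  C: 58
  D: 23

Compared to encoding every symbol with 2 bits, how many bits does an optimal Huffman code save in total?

Fixed-length: 2 bits × 94 symbols = 188 bits.
Huffman merges:
B(6) + A(7) → 13
13 + D(23) → 36
36 + C(58) → 94
Huffman total = 13 + 36 + 94 = 143 bits.
Saving = 188 − 143 = 45 bits.

45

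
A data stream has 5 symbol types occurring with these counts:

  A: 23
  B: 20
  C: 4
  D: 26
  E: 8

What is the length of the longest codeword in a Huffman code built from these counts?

Merge the two lowest-weight nodes at each step:
combine C(4), E(8) → 12
combine 12, B(20) → 32
combine A(23), D(26) → 49
combine 32, 49 → 81
The rarest symbols sit at the bottom; the longest codeword is 3 bits.

3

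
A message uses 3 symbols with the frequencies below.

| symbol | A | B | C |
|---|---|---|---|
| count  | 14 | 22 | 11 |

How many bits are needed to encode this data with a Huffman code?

Greedily combine the two least-frequent nodes:
combine C(11), A(14) → 25
combine B(22), 25 → 47
Each symbol's bit-cost is frequency × depth; summing gives 72 bits (equivalently 25 + 47).

72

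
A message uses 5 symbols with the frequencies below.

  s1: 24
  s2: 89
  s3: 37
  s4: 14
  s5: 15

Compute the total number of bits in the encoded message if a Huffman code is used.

Build the Huffman tree bottom-up:
s4(14) + s5(15) → 29
s1(24) + 29 → 53
s3(37) + 53 → 90
s2(89) + 90 → 179
Each symbol's bit-cost is frequency × depth; summing gives 351 bits (equivalently 29 + 53 + 90 + 179).

351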